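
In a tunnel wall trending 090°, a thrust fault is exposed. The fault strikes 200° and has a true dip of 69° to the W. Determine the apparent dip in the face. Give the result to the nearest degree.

The strike is 200° and the section trends 090°; the acute angle between them is β = 70°.
tan α = tan 69° × sin 70° = 2.6051 × 0.9397 = 2.4480
apparent dip = arctan 2.4480 = 67.78°

68°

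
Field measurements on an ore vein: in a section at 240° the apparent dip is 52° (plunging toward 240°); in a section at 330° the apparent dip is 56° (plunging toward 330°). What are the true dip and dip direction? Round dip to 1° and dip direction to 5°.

true dip 63°, dip direction 290°

Each apparent-dip line lies in the plane. As unit vectors (x east, y north, z up), v₁ plunges 52°→240° and v₂ plunges 56°→330°.
Cross product v₁ × v₂ gives the pole to the plane: n ∝ (-0.637, 0.222, 0.344).
tan δ = √(n_x²+n_y²)/n_z = 0.674/0.344, so δ = 63.0°.
Dip direction = azimuth of (n_x, n_y) = atan2(-0.637, 0.222) = 289°.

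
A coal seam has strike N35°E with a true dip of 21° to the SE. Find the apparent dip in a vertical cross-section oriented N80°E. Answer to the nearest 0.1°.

15.2°

Angle between strike (N35°E) and section (N80°E): β = 45°.
tan(apparent dip) = tan 21° · sin 45° = 0.2714
α = arctan(0.2714) = 15.19°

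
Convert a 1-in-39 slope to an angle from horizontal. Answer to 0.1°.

1.5°

tan θ = 1/39 = 0.0256
θ = arctan(0.0256) = 1.47°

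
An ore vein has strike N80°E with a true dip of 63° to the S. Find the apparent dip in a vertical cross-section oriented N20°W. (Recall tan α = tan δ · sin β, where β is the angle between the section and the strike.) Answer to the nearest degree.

Angle between strike (N80°E) and section (N20°W): β = 80°.
tan(apparent dip) = tan 63° · sin 80° = 1.9328
apparent dip = arctan 1.9328 = 62.64°

63°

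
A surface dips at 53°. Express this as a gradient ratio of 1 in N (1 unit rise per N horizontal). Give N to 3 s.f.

1 in 0.754

1 : N means tan θ = 1/N, so N = 1/tan 53° = 1/1.3270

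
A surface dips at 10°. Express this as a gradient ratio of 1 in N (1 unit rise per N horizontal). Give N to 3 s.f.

1 : N means tan θ = 1/N, so N = 1/tan 10° = 1/0.1763

1 in 5.67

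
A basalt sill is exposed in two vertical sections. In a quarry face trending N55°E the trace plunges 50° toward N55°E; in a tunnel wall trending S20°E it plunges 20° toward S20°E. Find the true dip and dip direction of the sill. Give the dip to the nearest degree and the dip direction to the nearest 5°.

The two traces are lines in the plane: v₁ = (sin 55°·cos 50°, cos 55°·cos 50°, −sin 50°), v₂ = (sin 160°·cos 20°, cos 160°·cos 20°, −sin 20°).
n = v₁ × v₂ = (0.803, 0.066, 0.583) (taken with n_z > 0).
Dip δ = arctan(|n_h|/n_z) = arctan(0.805/0.583) = 54.1°.
Dip direction = atan2(0.803, 0.066) = 85° (azimuth of n's horizontal projection).

true dip 54°, dip direction 085°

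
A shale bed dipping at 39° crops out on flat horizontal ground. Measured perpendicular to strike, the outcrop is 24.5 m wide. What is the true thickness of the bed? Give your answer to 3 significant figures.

15.4 m

True thickness t = w · sin(dip) = 24.5 × sin 39°
t = 24.5 × 0.6293 = 15.418 m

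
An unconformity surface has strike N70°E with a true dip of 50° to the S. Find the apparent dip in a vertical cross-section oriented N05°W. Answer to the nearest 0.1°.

49.0°

The section lies 75° from the strike.
tan α = tan 50° × sin 75° = 1.1918 × 0.9659 = 1.1511
apparent dip = arctan 1.1511 = 49.02°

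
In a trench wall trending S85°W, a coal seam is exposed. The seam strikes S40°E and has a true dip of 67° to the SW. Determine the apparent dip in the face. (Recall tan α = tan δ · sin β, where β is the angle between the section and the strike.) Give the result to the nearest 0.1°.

62.6°

The strike is S40°E and the section trends S85°W; the acute angle between them is β = 55°.
tan(apparent dip) = tan 67° · sin 55° = 1.9298
α = arctan(1.9298) = 62.61°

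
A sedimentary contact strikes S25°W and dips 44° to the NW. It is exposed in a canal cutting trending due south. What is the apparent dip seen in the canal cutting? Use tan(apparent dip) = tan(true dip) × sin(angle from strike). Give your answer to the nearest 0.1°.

The strike is S25°W and the section trends due south; the acute angle between them is β = 25°.
tan α = tan 44° × sin 25° = 0.9657 × 0.4226 = 0.4081
α = arctan(0.4081) = 22.20°

22.2°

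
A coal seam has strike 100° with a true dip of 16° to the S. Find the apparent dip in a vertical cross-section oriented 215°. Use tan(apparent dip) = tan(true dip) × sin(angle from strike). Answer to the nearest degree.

15°

The strike is 100° and the section trends 215°; the acute angle between them is β = 65°.
tan α = tan 16° × sin 65° = 0.2867 × 0.9063 = 0.2599
apparent dip = arctan 0.2599 = 14.57°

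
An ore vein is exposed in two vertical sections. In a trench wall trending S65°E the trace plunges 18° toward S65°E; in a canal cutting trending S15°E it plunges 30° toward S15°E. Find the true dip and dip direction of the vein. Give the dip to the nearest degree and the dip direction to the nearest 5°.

Each apparent-dip line lies in the plane. As unit vectors (x east, y north, z up), v₁ plunges 18°→S65°E and v₂ plunges 30°→S15°E.
Cross product v₁ × v₂ gives the pole to the plane: n ∝ (0.058, -0.362, 0.631).
True dip = arccos(n_z / |n|) = arccos(0.8648) = 30.1°.
Dip direction = atan2(0.058, -0.362) = 171° (azimuth of n's horizontal projection).

true dip 30°, dip direction 170°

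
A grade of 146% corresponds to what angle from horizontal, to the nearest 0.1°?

tan θ = 146/100 = 1.4600
θ = arctan(1.4600) = 55.59°

55.6°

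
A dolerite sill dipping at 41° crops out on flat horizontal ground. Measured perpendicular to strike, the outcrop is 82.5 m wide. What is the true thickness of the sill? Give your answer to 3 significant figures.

True thickness t = w · sin(dip) = 82.5 × sin 41°
t = 82.5 × 0.6561 = 54.125 m

54.1 m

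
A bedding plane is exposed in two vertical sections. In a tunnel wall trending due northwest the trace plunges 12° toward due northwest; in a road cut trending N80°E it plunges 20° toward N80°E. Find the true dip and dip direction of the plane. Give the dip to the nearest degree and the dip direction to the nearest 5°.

true dip 32°, dip direction 025°

The two traces are lines in the plane: v₁ = (sin 315°·cos 12°, cos 315°·cos 12°, −sin 12°), v₂ = (sin 80°·cos 20°, cos 80°·cos 20°, −sin 20°).
The plane normal is n = v₁ × v₂ ∝ (0.203, 0.429, 0.753).
Dip δ = arctan(|n_h|/n_z) = arctan(0.474/0.753) = 32.2°.
Dip direction = atan2(0.203, 0.429) = 25° (azimuth of n's horizontal projection).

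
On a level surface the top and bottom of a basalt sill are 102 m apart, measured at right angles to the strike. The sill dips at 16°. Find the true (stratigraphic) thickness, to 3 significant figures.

True thickness t = w · sin(dip) = 102 × sin 16°
t = 102 × 0.2756 = 28.115 m

28.1 m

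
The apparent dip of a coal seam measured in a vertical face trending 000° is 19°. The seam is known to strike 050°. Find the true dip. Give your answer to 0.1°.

The section is 50° from the strike.
tan(true dip) = tan 19° / sin 50° = 0.4495
δ = arctan(0.4495) = 24.20°

24.2°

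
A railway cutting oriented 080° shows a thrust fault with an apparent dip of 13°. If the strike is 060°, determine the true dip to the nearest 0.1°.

34.0°

The section is 20° from the strike.
tan δ = tan α / sin β = tan 13° / sin 20° = 0.2309 / 0.3420 = 0.6750
δ = arctan(0.6750) = 34.02°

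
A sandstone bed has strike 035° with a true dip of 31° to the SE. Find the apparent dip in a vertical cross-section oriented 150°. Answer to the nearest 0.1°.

28.6°

The section lies 65° from the strike.
tan(apparent dip) = tan 31° · sin 65° = 0.5446
α = arctan(0.5446) = 28.57°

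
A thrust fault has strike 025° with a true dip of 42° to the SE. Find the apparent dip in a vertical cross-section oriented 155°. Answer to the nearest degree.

The strike is 025° and the section trends 155°; the acute angle between them is β = 50°.
tan(apparent dip) = tan 42° · sin 50° = 0.6897
α = arctan(0.6897) = 34.60°

35°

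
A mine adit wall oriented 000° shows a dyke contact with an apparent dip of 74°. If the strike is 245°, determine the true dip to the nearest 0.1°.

β = acute angle between strike 245° and section 000° = 65°.
tan δ = tan α / sin β = tan 74° / sin 65° = 3.4874 / 0.9063 = 3.8479
true dip = arctan 3.8479 = 75.43°

75.4°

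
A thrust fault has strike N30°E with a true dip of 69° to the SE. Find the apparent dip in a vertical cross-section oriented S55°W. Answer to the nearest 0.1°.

The strike is N30°E and the section trends S55°W; the acute angle between them is β = 25°.
tan(apparent dip) = tan 69° · sin 25° = 1.1010
α = arctan(1.1010) = 47.75°

47.8°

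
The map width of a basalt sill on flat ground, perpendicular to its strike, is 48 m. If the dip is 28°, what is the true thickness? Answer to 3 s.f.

22.5 m

True thickness t = w · sin(dip) = 48 × sin 28°
t = 48 × 0.4695 = 22.535 m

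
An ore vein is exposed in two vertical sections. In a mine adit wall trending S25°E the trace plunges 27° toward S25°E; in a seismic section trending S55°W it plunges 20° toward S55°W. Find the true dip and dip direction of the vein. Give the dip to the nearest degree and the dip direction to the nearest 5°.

true dip 30°, dip direction 185°

Represent each trace as a vector plunging at its apparent dip toward its trend (east-north-up frame): v₁ = (0.377, -0.808, -0.454), v₂ = (-0.770, -0.539, -0.342).
Cross product v₁ × v₂ gives the pole to the plane: n ∝ (-0.031, -0.478, 0.825).
Dip δ = arctan(|n_h|/n_z) = arctan(0.479/0.825) = 30.2°.
Dip direction = azimuth of (n_x, n_y) = atan2(-0.031, -0.478) = 184°.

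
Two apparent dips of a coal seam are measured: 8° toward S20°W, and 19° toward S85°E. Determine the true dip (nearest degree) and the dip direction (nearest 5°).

true dip 23°, dip direction 130°

Represent each trace as a vector plunging at its apparent dip toward its trend (east-north-up frame): v₁ = (-0.339, -0.931, -0.139), v₂ = (0.942, -0.082, -0.326).
Cross product v₁ × v₂ gives the pole to the plane: n ∝ (0.291, -0.241, 0.904).
Dip δ = arctan(|n_h|/n_z) = arctan(0.378/0.904) = 22.7°.
The horizontal component of n points toward azimuth atan2(n_x, n_y) = 130°, the dip direction.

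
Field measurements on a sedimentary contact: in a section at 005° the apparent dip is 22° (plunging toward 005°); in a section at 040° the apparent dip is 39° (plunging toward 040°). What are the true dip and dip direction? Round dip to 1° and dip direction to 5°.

Represent each trace as a vector plunging at its apparent dip toward its trend (east-north-up frame): v₁ = (0.081, 0.924, -0.375), v₂ = (0.500, 0.595, -0.629).
Cross product v₁ × v₂ gives the pole to the plane: n ∝ (0.358, 0.136, 0.413).
True dip = arccos(n_z / |n|) = arccos(0.7332) = 42.8°.
The horizontal component of n points toward azimuth atan2(n_x, n_y) = 69°, the dip direction.

true dip 43°, dip direction 070°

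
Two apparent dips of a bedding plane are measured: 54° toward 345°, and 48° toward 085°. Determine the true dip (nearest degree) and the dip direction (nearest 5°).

true dip 63°, dip direction 030°

Each apparent-dip line lies in the plane. As unit vectors (x east, y north, z up), v₁ plunges 54°→345° and v₂ plunges 48°→085°.
Cross product v₁ × v₂ gives the pole to the plane: n ∝ (0.375, 0.652, 0.387).
True dip = arccos(n_z / |n|) = arccos(0.4577) = 62.8°.
The horizontal component of n points toward azimuth atan2(n_x, n_y) = 30°, the dip direction.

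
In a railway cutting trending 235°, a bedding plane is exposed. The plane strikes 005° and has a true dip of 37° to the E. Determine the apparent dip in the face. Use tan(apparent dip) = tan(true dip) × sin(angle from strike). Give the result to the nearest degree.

30°

The section lies 50° from the strike.
tan(apparent dip) = tan 37° · sin 50° = 0.5773
apparent dip = arctan 0.5773 = 30.00°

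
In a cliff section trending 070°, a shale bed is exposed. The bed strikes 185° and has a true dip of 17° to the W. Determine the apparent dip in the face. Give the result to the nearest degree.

The strike is 185° and the section trends 070°; the acute angle between them is β = 65°.
tan α = tan 17° × sin 65° = 0.3057 × 0.9063 = 0.2771
α = arctan(0.2771) = 15.49°

15°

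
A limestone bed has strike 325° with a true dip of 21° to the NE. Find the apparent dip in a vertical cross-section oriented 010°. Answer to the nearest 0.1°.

15.2°

The section lies 45° from the strike.
tan α = tan 21° × sin 45° = 0.3839 × 0.7071 = 0.2714
apparent dip = arctan 0.2714 = 15.19°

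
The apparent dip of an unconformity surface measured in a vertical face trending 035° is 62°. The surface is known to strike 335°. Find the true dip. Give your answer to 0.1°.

The section is 60° from the strike.
tan(true dip) = tan 62° / sin 60° = 2.1717
δ = arctan(2.1717) = 65.28°

65.3°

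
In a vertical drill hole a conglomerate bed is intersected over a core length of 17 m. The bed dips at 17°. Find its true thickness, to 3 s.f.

True thickness t = h · cos(dip) = 17 × cos 17°
t = 17 × 0.9563 = 16.257 m

16.3 m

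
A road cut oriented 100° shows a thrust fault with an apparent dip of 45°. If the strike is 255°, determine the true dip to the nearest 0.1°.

67.1°

β = acute angle between strike 255° and section 100° = 25°.
tan δ = tan α / sin β = tan 45° / sin 25° = 1.0000 / 0.4226 = 2.3662
δ = arctan(2.3662) = 67.09°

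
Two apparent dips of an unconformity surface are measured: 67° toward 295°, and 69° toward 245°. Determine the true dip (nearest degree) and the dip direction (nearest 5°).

true dip 70°, dip direction 265°

Each apparent-dip line lies in the plane. As unit vectors (x east, y north, z up), v₁ plunges 67°→295° and v₂ plunges 69°→245°.
Cross product v₁ × v₂ gives the pole to the plane: n ∝ (-0.294, -0.032, 0.107).
tan δ = √(n_x²+n_y²)/n_z = 0.295/0.107, so δ = 70.0°.
Dip direction = atan2(-0.294, -0.032) = 264° (azimuth of n's horizontal projection).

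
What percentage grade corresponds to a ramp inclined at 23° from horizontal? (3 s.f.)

42.4%

grade % = 100 × tan 23° = 100 × 0.4245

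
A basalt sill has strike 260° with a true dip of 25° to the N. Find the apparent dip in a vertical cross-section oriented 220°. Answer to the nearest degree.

17°

The section lies 40° from the strike.
tan α = tan 25° × sin 40° = 0.4663 × 0.6428 = 0.2997
apparent dip = arctan 0.2997 = 16.69°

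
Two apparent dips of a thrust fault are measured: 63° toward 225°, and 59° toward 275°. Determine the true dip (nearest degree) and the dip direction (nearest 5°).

true dip 64°, dip direction 240°

Represent each trace as a vector plunging at its apparent dip toward its trend (east-north-up frame): v₁ = (-0.321, -0.321, -0.891), v₂ = (-0.513, 0.045, -0.857).
Cross product v₁ × v₂ gives the pole to the plane: n ∝ (-0.315, -0.182, 0.179).
Dip δ = arctan(|n_h|/n_z) = arctan(0.364/0.179) = 63.8°.
Dip direction = atan2(-0.315, -0.182) = 240° (azimuth of n's horizontal projection).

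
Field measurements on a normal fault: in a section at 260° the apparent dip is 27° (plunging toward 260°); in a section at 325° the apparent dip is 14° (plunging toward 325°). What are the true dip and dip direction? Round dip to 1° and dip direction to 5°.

The two traces are lines in the plane: v₁ = (sin 260°·cos 27°, cos 260°·cos 27°, −sin 27°), v₂ = (sin 325°·cos 14°, cos 325°·cos 14°, −sin 14°).
Cross product v₁ × v₂ gives the pole to the plane: n ∝ (-0.398, -0.040, 0.784).
tan δ = √(n_x²+n_y²)/n_z = 0.400/0.784, so δ = 27.1°.
Dip direction = atan2(-0.398, -0.040) = 264° (azimuth of n's horizontal projection).

true dip 27°, dip direction 265°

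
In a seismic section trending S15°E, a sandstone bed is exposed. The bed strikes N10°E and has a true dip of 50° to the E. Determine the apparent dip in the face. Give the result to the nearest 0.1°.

The section lies 25° from the strike.
tan α = tan 50° × sin 25° = 1.1918 × 0.4226 = 0.5037
apparent dip = arctan 0.5037 = 26.73°

26.7°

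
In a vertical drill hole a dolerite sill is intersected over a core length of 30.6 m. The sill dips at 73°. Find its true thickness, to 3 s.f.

8.95 m

True thickness t = h · cos(dip) = 30.6 × cos 73°
t = 30.6 × 0.2924 = 8.947 m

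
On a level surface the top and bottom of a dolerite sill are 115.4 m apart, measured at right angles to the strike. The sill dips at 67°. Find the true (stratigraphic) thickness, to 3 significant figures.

True thickness t = w · sin(dip) = 115.4 × sin 67°
t = 115.4 × 0.9205 = 106.226 m

106 m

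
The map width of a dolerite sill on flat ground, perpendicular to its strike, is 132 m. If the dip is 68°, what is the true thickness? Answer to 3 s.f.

122 m

True thickness t = w · sin(dip) = 132 × sin 68°
t = 132 × 0.9272 = 122.388 m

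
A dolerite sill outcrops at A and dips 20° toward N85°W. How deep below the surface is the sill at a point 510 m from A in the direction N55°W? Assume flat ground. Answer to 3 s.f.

161 m

The hole lies 30° from the dip direction, so the down-dip offset is 510 × cos 30° = 441.67 m.
Depth = down-dip offset × tan(dip) = 441.67 × tan 20° = 441.67 × 0.3640
Depth = 160.76 m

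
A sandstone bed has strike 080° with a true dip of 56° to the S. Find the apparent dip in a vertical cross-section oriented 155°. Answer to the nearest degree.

The strike is 080° and the section trends 155°; the acute angle between them is β = 75°.
tan α = tan 56° × sin 75° = 1.4826 × 0.9659 = 1.4320
α = arctan(1.4320) = 55.07°

55°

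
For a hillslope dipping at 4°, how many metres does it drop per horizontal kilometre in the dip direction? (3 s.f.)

drop per km = 1000 × tan 4° = 1000 × 0.0699

69.9 m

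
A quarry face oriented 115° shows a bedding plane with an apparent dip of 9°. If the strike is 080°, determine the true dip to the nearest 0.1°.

15.4°

The section is 35° from the strike.
tan(true dip) = tan 9° / sin 35° = 0.2761
δ = arctan(0.2761) = 15.44°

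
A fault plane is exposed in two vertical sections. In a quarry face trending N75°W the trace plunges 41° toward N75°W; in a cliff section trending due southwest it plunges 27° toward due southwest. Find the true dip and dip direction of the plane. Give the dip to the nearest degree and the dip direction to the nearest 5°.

Represent each trace as a vector plunging at its apparent dip toward its trend (east-north-up frame): v₁ = (-0.729, 0.195, -0.656), v₂ = (-0.630, -0.630, -0.454).
Cross product v₁ × v₂ gives the pole to the plane: n ∝ (-0.502, 0.082, 0.582).
True dip = arccos(n_z / |n|) = arccos(0.7531) = 41.1°.
The horizontal component of n points toward azimuth atan2(n_x, n_y) = 279°, the dip direction.

true dip 41°, dip direction 280°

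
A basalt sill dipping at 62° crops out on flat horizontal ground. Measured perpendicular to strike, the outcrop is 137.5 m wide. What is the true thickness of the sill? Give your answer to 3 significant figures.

121 m

True thickness t = w · sin(dip) = 137.5 × sin 62°
t = 137.5 × 0.8829 = 121.405 m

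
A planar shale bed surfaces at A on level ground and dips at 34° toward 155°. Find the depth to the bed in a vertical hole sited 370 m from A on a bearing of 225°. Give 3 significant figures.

The hole lies 70° from the dip direction, so the down-dip offset is 370 × cos 70° = 126.55 m.
Depth = down-dip offset × tan(dip) = 126.55 × tan 34° = 126.55 × 0.6745
Depth = 85.36 m

85.4 m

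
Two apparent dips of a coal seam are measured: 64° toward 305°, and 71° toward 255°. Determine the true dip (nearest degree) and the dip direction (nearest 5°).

true dip 71°, dip direction 260°

The two traces are lines in the plane: v₁ = (sin 305°·cos 64°, cos 305°·cos 64°, −sin 64°), v₂ = (sin 255°·cos 71°, cos 255°·cos 71°, −sin 71°).
The plane normal is n = v₁ × v₂ ∝ (-0.313, -0.057, 0.109).
Dip δ = arctan(|n_h|/n_z) = arctan(0.319/0.109) = 71.1°.
The horizontal component of n points toward azimuth atan2(n_x, n_y) = 260°, the dip direction.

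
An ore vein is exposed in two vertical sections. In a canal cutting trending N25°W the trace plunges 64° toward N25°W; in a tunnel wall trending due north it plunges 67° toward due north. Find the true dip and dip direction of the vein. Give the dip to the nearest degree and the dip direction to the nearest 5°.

The two traces are lines in the plane: v₁ = (sin 335°·cos 64°, cos 335°·cos 64°, −sin 64°), v₂ = (sin 0°·cos 67°, cos 0°·cos 67°, −sin 67°).
Cross product v₁ × v₂ gives the pole to the plane: n ∝ (0.015, 0.171, 0.072).
Dip δ = arctan(|n_h|/n_z) = arctan(0.171/0.072) = 67.1°.
Dip direction = azimuth of (n_x, n_y) = atan2(0.015, 0.171) = 5°.

true dip 67°, dip direction 005°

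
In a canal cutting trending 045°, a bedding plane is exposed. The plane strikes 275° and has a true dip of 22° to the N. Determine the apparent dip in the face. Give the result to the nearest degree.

17°

The section lies 50° from the strike.
tan α = tan 22° × sin 50° = 0.4040 × 0.7660 = 0.3095
apparent dip = arctan 0.3095 = 17.20°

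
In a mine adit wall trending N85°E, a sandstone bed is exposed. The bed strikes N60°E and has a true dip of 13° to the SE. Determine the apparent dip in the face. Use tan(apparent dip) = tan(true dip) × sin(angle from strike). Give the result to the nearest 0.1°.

The section lies 25° from the strike.
tan α = tan 13° × sin 25° = 0.2309 × 0.4226 = 0.0976
α = arctan(0.0976) = 5.57°

5.6°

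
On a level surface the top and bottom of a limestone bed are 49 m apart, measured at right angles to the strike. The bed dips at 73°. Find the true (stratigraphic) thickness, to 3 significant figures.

True thickness t = w · sin(dip) = 49 × sin 73°
t = 49 × 0.9563 = 46.859 m

46.9 m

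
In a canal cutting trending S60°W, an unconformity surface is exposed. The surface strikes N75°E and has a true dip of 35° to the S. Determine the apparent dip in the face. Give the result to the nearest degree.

10°

Angle between strike (N75°E) and section (S60°W): β = 15°.
tan(apparent dip) = tan 35° · sin 15° = 0.1812
α = arctan(0.1812) = 10.27°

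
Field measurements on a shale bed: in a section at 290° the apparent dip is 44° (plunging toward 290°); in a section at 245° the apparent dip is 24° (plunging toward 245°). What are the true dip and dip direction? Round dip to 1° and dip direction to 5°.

The two traces are lines in the plane: v₁ = (sin 290°·cos 44°, cos 290°·cos 44°, −sin 44°), v₂ = (sin 245°·cos 24°, cos 245°·cos 24°, −sin 24°).
n = v₁ × v₂ = (-0.368, 0.300, 0.465) (taken with n_z > 0).
tan δ = √(n_x²+n_y²)/n_z = 0.475/0.465, so δ = 45.6°.
Dip direction = azimuth of (n_x, n_y) = atan2(-0.368, 0.300) = 309°.

true dip 46°, dip direction 310°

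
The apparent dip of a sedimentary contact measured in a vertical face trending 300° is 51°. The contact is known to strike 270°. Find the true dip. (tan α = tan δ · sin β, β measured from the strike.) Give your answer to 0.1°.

β = acute angle between strike 270° and section 300° = 30°.
tan δ = tan α / sin β = tan 51° / sin 30° = 1.2349 / 0.5000 = 2.4698
δ = arctan(2.4698) = 67.96°

68.0°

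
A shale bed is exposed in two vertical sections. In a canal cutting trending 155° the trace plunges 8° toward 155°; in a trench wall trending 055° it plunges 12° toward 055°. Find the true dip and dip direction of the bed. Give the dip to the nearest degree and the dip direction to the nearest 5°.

Represent each trace as a vector plunging at its apparent dip toward its trend (east-north-up frame): v₁ = (0.419, -0.897, -0.139), v₂ = (0.801, 0.561, -0.208).
Cross product v₁ × v₂ gives the pole to the plane: n ∝ (0.265, -0.025, 0.954).
True dip = arccos(n_z / |n|) = arccos(0.9633) = 15.6°.
The horizontal component of n points toward azimuth atan2(n_x, n_y) = 95°, the dip direction.

true dip 16°, dip direction 095°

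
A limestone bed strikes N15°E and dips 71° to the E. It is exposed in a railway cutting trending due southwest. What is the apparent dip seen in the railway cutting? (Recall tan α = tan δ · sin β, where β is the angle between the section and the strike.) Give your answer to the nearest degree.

The section lies 30° from the strike.
tan(apparent dip) = tan 71° · sin 30° = 1.4521
α = arctan(1.4521) = 55.45°

55°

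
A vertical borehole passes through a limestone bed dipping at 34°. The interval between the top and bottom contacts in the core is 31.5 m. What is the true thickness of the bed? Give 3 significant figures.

26.1 m

True thickness t = h · cos(dip) = 31.5 × cos 34°
t = 31.5 × 0.8290 = 26.115 m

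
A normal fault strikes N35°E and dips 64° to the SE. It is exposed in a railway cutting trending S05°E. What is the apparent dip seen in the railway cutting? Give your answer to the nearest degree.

53°

Angle between strike (N35°E) and section (S05°E): β = 40°.
tan(apparent dip) = tan 64° · sin 40° = 1.3179
apparent dip = arctan 1.3179 = 52.81°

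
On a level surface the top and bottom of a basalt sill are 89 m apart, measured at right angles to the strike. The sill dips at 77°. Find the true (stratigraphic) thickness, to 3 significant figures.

86.7 m

True thickness t = w · sin(dip) = 89 × sin 77°
t = 89 × 0.9744 = 86.719 m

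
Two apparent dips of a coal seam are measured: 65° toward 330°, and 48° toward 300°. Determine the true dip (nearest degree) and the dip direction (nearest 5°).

The two traces are lines in the plane: v₁ = (sin 330°·cos 65°, cos 330°·cos 65°, −sin 65°), v₂ = (sin 300°·cos 48°, cos 300°·cos 48°, −sin 48°).
n = v₁ × v₂ = (0.031, 0.368, 0.141) (taken with n_z > 0).
True dip = arccos(n_z / |n|) = arccos(0.3574) = 69.1°.
The horizontal component of n points toward azimuth atan2(n_x, n_y) = 5°, the dip direction.

true dip 69°, dip direction 005°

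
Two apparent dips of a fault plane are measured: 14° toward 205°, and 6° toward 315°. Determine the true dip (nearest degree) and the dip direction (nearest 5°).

Each apparent-dip line lies in the plane. As unit vectors (x east, y north, z up), v₁ plunges 14°→205° and v₂ plunges 6°→315°.
Cross product v₁ × v₂ gives the pole to the plane: n ∝ (-0.262, -0.127, 0.907).
tan δ = √(n_x²+n_y²)/n_z = 0.291/0.907, so δ = 17.8°.
The horizontal component of n points toward azimuth atan2(n_x, n_y) = 244°, the dip direction.

true dip 18°, dip direction 245°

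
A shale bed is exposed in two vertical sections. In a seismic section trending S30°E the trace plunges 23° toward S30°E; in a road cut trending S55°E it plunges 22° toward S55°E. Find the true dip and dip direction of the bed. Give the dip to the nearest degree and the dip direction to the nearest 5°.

true dip 23°, dip direction 145°

Represent each trace as a vector plunging at its apparent dip toward its trend (east-north-up frame): v₁ = (0.460, -0.797, -0.391), v₂ = (0.760, -0.532, -0.375).
The plane normal is n = v₁ × v₂ ∝ (0.091, -0.124, 0.361).
True dip = arccos(n_z / |n|) = arccos(0.9197) = 23.1°.
The horizontal component of n points toward azimuth atan2(n_x, n_y) = 144°, the dip direction.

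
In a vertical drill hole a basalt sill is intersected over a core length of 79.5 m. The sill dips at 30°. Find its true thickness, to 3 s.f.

True thickness t = h · cos(dip) = 79.5 × cos 30°
t = 79.5 × 0.8660 = 68.849 m

68.8 m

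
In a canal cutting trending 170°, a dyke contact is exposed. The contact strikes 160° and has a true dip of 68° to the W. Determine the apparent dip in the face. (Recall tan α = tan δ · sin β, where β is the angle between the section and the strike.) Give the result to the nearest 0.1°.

Angle between strike (160°) and section (170°): β = 10°.
tan(apparent dip) = tan 68° · sin 10° = 0.4298
α = arctan(0.4298) = 23.26°

23.3°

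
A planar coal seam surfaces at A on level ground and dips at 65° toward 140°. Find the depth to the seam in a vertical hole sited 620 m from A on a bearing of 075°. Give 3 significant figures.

The hole lies 65° from the dip direction, so the down-dip offset is 620 × cos 65° = 262.02 m.
Depth = down-dip offset × tan(dip) = 262.02 × tan 65° = 262.02 × 2.1445
Depth = 561.91 m

562 m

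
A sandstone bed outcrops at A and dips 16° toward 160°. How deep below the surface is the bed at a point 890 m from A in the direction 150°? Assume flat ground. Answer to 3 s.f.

The hole lies 10° from the dip direction, so the down-dip offset is 890 × cos 10° = 876.48 m.
Depth = down-dip offset × tan(dip) = 876.48 × tan 16° = 876.48 × 0.2867
Depth = 251.33 m

251 m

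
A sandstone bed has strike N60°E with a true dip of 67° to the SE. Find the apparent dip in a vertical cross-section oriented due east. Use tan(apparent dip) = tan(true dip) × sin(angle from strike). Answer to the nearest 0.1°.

49.7°

Angle between strike (N60°E) and section (due east): β = 30°.
tan(apparent dip) = tan 67° · sin 30° = 1.1779
apparent dip = arctan 1.1779 = 49.67°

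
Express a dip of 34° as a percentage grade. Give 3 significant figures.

67.5%

grade % = 100 × tan 34° = 100 × 0.6745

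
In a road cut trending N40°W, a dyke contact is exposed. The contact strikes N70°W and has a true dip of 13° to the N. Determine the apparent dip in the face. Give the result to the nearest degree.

7°

The strike is N70°W and the section trends N40°W; the acute angle between them is β = 30°.
tan(apparent dip) = tan 13° · sin 30° = 0.1154
apparent dip = arctan 0.1154 = 6.58°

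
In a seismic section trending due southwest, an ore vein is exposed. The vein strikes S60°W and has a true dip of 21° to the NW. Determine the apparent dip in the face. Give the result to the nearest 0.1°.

5.7°

The section lies 15° from the strike.
tan(apparent dip) = tan 21° · sin 15° = 0.0994
α = arctan(0.0994) = 5.67°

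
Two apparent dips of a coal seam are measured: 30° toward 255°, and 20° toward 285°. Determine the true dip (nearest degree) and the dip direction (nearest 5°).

true dip 33°, dip direction 230°

The two traces are lines in the plane: v₁ = (sin 255°·cos 30°, cos 255°·cos 30°, −sin 30°), v₂ = (sin 285°·cos 20°, cos 285°·cos 20°, −sin 20°).
n = v₁ × v₂ = (-0.198, -0.168, 0.407) (taken with n_z > 0).
Dip δ = arctan(|n_h|/n_z) = arctan(0.260/0.407) = 32.5°.
Dip direction = atan2(-0.198, -0.168) = 230° (azimuth of n's horizontal projection).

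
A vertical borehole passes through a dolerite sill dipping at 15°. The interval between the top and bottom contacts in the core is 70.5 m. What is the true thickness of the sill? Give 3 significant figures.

68.1 m

True thickness t = h · cos(dip) = 70.5 × cos 15°
t = 70.5 × 0.9659 = 68.098 m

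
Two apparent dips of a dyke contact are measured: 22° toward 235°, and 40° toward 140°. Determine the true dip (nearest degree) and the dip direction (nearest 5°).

true dip 44°, dip direction 170°

Represent each trace as a vector plunging at its apparent dip toward its trend (east-north-up frame): v₁ = (-0.760, -0.532, -0.375), v₂ = (0.492, -0.587, -0.643).
The plane normal is n = v₁ × v₂ ∝ (0.122, -0.673, 0.708).
Dip δ = arctan(|n_h|/n_z) = arctan(0.684/0.708) = 44.0°.
Dip direction = atan2(0.122, -0.673) = 170° (azimuth of n's horizontal projection).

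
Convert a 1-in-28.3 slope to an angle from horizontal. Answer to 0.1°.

tan θ = 1/28.3 = 0.0353
θ = arctan(0.0353) = 2.02°

2.0°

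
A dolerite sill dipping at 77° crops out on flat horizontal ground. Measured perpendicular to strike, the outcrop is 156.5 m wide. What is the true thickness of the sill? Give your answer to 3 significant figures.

True thickness t = w · sin(dip) = 156.5 × sin 77°
t = 156.5 × 0.9744 = 152.489 m

152 m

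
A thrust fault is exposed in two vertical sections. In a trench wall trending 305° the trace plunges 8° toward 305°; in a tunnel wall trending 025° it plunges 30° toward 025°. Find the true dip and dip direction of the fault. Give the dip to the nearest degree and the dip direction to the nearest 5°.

true dip 30°, dip direction 020°

The two traces are lines in the plane: v₁ = (sin 305°·cos 8°, cos 305°·cos 8°, −sin 8°), v₂ = (sin 25°·cos 30°, cos 25°·cos 30°, −sin 30°).
Cross product v₁ × v₂ gives the pole to the plane: n ∝ (0.175, 0.457, 0.845).
tan δ = √(n_x²+n_y²)/n_z = 0.489/0.845, so δ = 30.1°.
The horizontal component of n points toward azimuth atan2(n_x, n_y) = 21°, the dip direction.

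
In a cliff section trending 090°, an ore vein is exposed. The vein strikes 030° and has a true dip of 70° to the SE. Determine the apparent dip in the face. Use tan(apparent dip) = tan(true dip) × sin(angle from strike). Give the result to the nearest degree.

Angle between strike (030°) and section (090°): β = 60°.
tan α = tan 70° × sin 60° = 2.7475 × 0.8660 = 2.3794
α = arctan(2.3794) = 67.20°

67°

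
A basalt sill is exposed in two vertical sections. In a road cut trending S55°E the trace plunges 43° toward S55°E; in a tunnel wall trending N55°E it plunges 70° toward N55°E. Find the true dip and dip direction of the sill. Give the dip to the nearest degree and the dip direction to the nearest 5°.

The two traces are lines in the plane: v₁ = (sin 125°·cos 43°, cos 125°·cos 43°, −sin 43°), v₂ = (sin 55°·cos 70°, cos 55°·cos 70°, −sin 70°).
The plane normal is n = v₁ × v₂ ∝ (0.528, 0.372, 0.235).
Dip δ = arctan(|n_h|/n_z) = arctan(0.646/0.235) = 70.0°.
Dip direction = azimuth of (n_x, n_y) = atan2(0.528, 0.372) = 55°.

true dip 70°, dip direction 055°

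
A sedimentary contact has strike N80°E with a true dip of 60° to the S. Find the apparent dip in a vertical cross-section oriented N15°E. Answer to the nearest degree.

58°

Angle between strike (N80°E) and section (N15°E): β = 65°.
tan(apparent dip) = tan 60° · sin 65° = 1.5698
α = arctan(1.5698) = 57.50°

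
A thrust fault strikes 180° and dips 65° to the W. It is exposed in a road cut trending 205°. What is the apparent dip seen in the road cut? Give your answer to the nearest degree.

42°

The section lies 25° from the strike.
tan α = tan 65° × sin 25° = 2.1445 × 0.4226 = 0.9063
apparent dip = arctan 0.9063 = 42.19°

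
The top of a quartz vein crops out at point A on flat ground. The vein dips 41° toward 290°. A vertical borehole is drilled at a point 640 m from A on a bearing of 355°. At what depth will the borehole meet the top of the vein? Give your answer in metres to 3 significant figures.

235 m

The hole lies 65° from the dip direction, so the down-dip offset is 640 × cos 65° = 270.48 m.
Depth = down-dip offset × tan(dip) = 270.48 × tan 41° = 270.48 × 0.8693
Depth = 235.12 m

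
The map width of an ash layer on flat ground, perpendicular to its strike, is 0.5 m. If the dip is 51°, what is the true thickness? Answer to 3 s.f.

0.389 m

True thickness t = w · sin(dip) = 0.5 × sin 51°
t = 0.5 × 0.7771 = 0.389 m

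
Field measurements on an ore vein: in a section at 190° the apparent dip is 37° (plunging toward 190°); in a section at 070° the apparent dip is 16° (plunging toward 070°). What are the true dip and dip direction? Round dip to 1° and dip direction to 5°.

The two traces are lines in the plane: v₁ = (sin 190°·cos 37°, cos 190°·cos 37°, −sin 37°), v₂ = (sin 70°·cos 16°, cos 70°·cos 16°, −sin 16°).
The plane normal is n = v₁ × v₂ ∝ (0.415, -0.582, 0.665).
Dip δ = arctan(|n_h|/n_z) = arctan(0.714/0.665) = 47.1°.
Dip direction = atan2(0.415, -0.582) = 145° (azimuth of n's horizontal projection).

true dip 47°, dip direction 145°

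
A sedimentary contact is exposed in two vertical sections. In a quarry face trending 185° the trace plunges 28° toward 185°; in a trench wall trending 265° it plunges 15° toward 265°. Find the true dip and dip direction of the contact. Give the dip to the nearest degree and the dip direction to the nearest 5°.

Each apparent-dip line lies in the plane. As unit vectors (x east, y north, z up), v₁ plunges 28°→185° and v₂ plunges 15°→265°.
Cross product v₁ × v₂ gives the pole to the plane: n ∝ (-0.188, -0.432, 0.840).
Dip δ = arctan(|n_h|/n_z) = arctan(0.471/0.840) = 29.3°.
The horizontal component of n points toward azimuth atan2(n_x, n_y) = 204°, the dip direction.

true dip 29°, dip direction 205°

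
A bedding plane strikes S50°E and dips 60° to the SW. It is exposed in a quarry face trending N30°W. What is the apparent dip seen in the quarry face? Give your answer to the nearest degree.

The strike is S50°E and the section trends N30°W; the acute angle between them is β = 20°.
tan α = tan 60° × sin 20° = 1.7321 × 0.3420 = 0.5924
α = arctan(0.5924) = 30.64°

31°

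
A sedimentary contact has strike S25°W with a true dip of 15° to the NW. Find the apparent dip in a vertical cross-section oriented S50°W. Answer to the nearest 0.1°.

6.5°

The strike is S25°W and the section trends S50°W; the acute angle between them is β = 25°.
tan(apparent dip) = tan 15° · sin 25° = 0.1132
α = arctan(0.1132) = 6.46°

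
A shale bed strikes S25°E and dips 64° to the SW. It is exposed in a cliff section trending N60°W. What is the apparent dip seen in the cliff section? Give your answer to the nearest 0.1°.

49.6°

The section lies 35° from the strike.
tan α = tan 64° × sin 35° = 2.0503 × 0.5736 = 1.1760
apparent dip = arctan 1.1760 = 49.62°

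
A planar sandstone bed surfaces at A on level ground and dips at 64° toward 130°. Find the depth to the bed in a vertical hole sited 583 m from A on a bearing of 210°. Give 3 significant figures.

208 m

The hole lies 80° from the dip direction, so the down-dip offset is 583 × cos 80° = 101.24 m.
Depth = down-dip offset × tan(dip) = 101.24 × tan 64° = 101.24 × 2.0503
Depth = 207.57 m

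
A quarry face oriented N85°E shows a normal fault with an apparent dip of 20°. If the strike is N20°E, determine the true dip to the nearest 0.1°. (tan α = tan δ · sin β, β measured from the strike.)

21.9°

β = acute angle between strike N20°E and section N85°E = 65°.
tan(true dip) = tan 20° / sin 65° = 0.4016
δ = arctan(0.4016) = 21.88°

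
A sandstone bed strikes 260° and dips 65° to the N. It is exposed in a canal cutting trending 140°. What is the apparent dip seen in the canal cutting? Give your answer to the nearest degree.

The section lies 60° from the strike.
tan α = tan 65° × sin 60° = 2.1445 × 0.8660 = 1.8572
apparent dip = arctan 1.8572 = 61.70°

62°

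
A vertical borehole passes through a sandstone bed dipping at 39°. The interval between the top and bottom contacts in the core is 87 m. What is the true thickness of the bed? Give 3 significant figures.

True thickness t = h · cos(dip) = 87 × cos 39°
t = 87 × 0.7771 = 67.612 m

67.6 m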